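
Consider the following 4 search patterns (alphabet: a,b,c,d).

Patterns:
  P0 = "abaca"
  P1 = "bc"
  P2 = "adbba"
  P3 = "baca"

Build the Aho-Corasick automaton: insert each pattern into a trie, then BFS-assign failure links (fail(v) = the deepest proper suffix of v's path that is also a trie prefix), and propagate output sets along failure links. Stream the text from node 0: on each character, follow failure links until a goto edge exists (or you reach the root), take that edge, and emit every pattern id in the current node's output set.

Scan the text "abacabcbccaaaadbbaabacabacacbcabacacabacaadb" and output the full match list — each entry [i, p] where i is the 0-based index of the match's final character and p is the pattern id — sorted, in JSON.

Build:
Trie nodes:
  n0 'ε': a→1 b→6
  n1 'a': b→2 d→8
  n2 'ab': a→3
  n3 'aba': c→4
  n4 'abac': a→5
  n5 'abaca': ·  ←P0
  n6 'b': a→12 c→7
  n7 'bc': ·  ←P1
  n8 'ad': b→9
  n9 'adb': b→10
  n10 'adbb': a→11
  n11 'adbba': ·  ←P2
  n12 'ba': c→13
  n13 'bac': a→14
  n14 'baca': ·  ←P3

Failure links (BFS by depth):
  fail(1) 'a': from fail(0)=0 chase 'a': 0 ⇒ 0;  out=∅∪out(0)=∅
  fail(6) 'b': from fail(0)=0 chase 'b': 0 ⇒ 0;  out=∅∪out(0)=∅
  fail(2) 'ab': from fail(1)=0 chase 'b': 0 ⇒ 6;  out=∅∪out(6)=∅
  fail(7) 'bc': from fail(6)=0 chase 'c': 0 ⇒ 0;  out={1}∪out(0)={1}
  fail(8) 'ad': from fail(1)=0 chase 'd': 0 ⇒ 0;  out=∅∪out(0)=∅
  fail(12) 'ba': from fail(6)=0 chase 'a': 0 ⇒ 1;  out=∅∪out(1)=∅
  fail(3) 'aba': from fail(2)=6 chase 'a': 6 ⇒ 12;  out=∅∪out(12)=∅
  fail(9) 'adb': from fail(8)=0 chase 'b': 0 ⇒ 6;  out=∅∪out(6)=∅
  fail(13) 'bac': from fail(12)=1 chase 'c': 1→0 ⇒ 0;  out=∅∪out(0)=∅
  fail(4) 'abac': from fail(3)=12 chase 'c': 12 ⇒ 13;  out=∅∪out(13)=∅
  fail(10) 'adbb': from fail(9)=6 chase 'b': 6→0 ⇒ 6;  out=∅∪out(6)=∅
  fail(14) 'baca': from fail(13)=0 chase 'a': 0 ⇒ 1;  out={3}∪out(1)={3}
  fail(5) 'abaca': from fail(4)=13 chase 'a': 13 ⇒ 14;  out={0}∪out(14)={0,3}
  fail(11) 'adbba': from fail(10)=6 chase 'a': 6 ⇒ 12;  out={2}∪out(12)={2}

Scan:
[0] read 'a'  n0⇒n1
[1] read 'b'  n1⇒n2
[2] read 'a'  n2⇒n3
[3] read 'c'  n3⇒n4
[4] read 'a'  n4⇒n5  emit P0@[0:4],P3@[1:4]
[5] read 'b'  n5⇒n2 (via fail)
[6] read 'c'  n2⇒n7 (via fail)  emit P1@[5:6]
[7] read 'b'  n7⇒n6 (via fail)
[8] read 'c'  n6⇒n7  emit P1@[7:8]
[9] read 'c'  n7⇒n0 (via fail)
[10] read 'a'  n0⇒n1
[11] read 'a'  n1⇒n1 (via fail)
[12] read 'a'  n1⇒n1 (via fail)
[13] read 'a'  n1⇒n1 (via fail)
[14] read 'd'  n1⇒n8
[15] read 'b'  n8⇒n9
[16] read 'b'  n9⇒n10
[17] read 'a'  n10⇒n11  emit P2@[13:17]
[18] read 'a'  n11⇒n1 (via fail)
[19] read 'b'  n1⇒n2
[20] read 'a'  n2⇒n3
[21] read 'c'  n3⇒n4
[22] read 'a'  n4⇒n5  emit P0@[18:22],P3@[19:22]
[23] read 'b'  n5⇒n2 (via fail)
[24] read 'a'  n2⇒n3
[25] read 'c'  n3⇒n4
[26] read 'a'  n4⇒n5  emit P0@[22:26],P3@[23:26]
[27] read 'c'  n5⇒n0 (via fail)
[28] read 'b'  n0⇒n6
[29] read 'c'  n6⇒n7  emit P1@[28:29]
[30] read 'a'  n7⇒n1 (via fail)
[31] read 'b'  n1⇒n2
[32] read 'a'  n2⇒n3
[33] read 'c'  n3⇒n4
[34] read 'a'  n4⇒n5  emit P0@[30:34],P3@[31:34]
[35] read 'c'  n5⇒n0 (via fail)
[36] read 'a'  n0⇒n1
[37] read 'b'  n1⇒n2
[38] read 'a'  n2⇒n3
[39] read 'c'  n3⇒n4
[40] read 'a'  n4⇒n5  emit P0@[36:40],P3@[37:40]
[41] read 'a'  n5⇒n1 (via fail)
[42] read 'd'  n1⇒n8
[43] read 'b'  n8⇒n9

Matches: [[4,0],[4,3],[6,1],[8,1],[17,2],[22,0],[22,3],[26,0],[26,3],[29,1],[34,0],[34,3],[40,0],[40,3]]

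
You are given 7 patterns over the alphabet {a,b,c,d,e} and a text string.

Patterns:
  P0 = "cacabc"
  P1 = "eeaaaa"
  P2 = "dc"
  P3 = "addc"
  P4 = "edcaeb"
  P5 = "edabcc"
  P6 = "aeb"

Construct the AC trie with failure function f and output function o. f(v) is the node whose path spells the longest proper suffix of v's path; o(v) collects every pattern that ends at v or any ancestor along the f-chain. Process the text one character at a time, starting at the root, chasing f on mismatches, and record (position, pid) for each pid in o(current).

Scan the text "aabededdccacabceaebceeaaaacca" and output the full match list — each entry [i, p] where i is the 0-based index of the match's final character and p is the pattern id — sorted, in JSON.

Build:
Trie nodes:
  n0 'ε': a→15 c→1 d→13 e→7
  n1 'c': a→2
  n2 'ca': c→3
  n3 'cac': a→4
  n4 'caca': b→5
  n5 'cacab': c→6
  n6 'cacabc': ·  ←P0
  n7 'e': d→19 e→8
  n8 'ee': a→9
  n9 'eea': a→10
  n10 'eeaa': a→11
  n11 'eeaaa': a→12
  n12 'eeaaaa': ·  ←P1
  n13 'd': c→14
  n14 'dc': ·  ←P2
  n15 'a': d→16 e→28
  n16 'ad': d→17
  n17 'add': c→18
  n18 'addc': ·  ←P3
  n19 'ed': a→24 c→20
  n20 'edc': a→21
  n21 'edca': e→22
  n22 'edcae': b→23
  n23 'edcaeb': ·  ←P4
  n24 'eda': b→25
  n25 'edab': c→26
  n26 'edabc': c→27
  n27 'edabcc': ·  ←P5
  n28 'ae': b→29
  n29 'aeb': ·  ←P6

Failure links (BFS by depth):
  fail(1) 'c': from fail(0)=0 chase 'c': 0 ⇒ 0;  out=∅∪out(0)=∅
  fail(7) 'e': from fail(0)=0 chase 'e': 0 ⇒ 0;  out=∅∪out(0)=∅
  fail(13) 'd': from fail(0)=0 chase 'd': 0 ⇒ 0;  out=∅∪out(0)=∅
  fail(15) 'a': from fail(0)=0 chase 'a': 0 ⇒ 0;  out=∅∪out(0)=∅
  fail(2) 'ca': from fail(1)=0 chase 'a': 0 ⇒ 15;  out=∅∪out(15)=∅
  fail(8) 'ee': from fail(7)=0 chase 'e': 0 ⇒ 7;  out=∅∪out(7)=∅
  fail(14) 'dc': from fail(13)=0 chase 'c': 0 ⇒ 1;  out={2}∪out(1)={2}
  fail(16) 'ad': from fail(15)=0 chase 'd': 0 ⇒ 13;  out=∅∪out(13)=∅
  fail(19) 'ed': from fail(7)=0 chase 'd': 0 ⇒ 13;  out=∅∪out(13)=∅
  fail(28) 'ae': from fail(15)=0 chase 'e': 0 ⇒ 7;  out=∅∪out(7)=∅
  fail(3) 'cac': from fail(2)=15 chase 'c': 15→0 ⇒ 1;  out=∅∪out(1)=∅
  fail(9) 'eea': from fail(8)=7 chase 'a': 7→0 ⇒ 15;  out=∅∪out(15)=∅
  fail(17) 'add': from fail(16)=13 chase 'd': 13→0 ⇒ 13;  out=∅∪out(13)=∅
  fail(20) 'edc': from fail(19)=13 chase 'c': 13 ⇒ 14;  out=∅∪out(14)={2}
  fail(24) 'eda': from fail(19)=13 chase 'a': 13→0 ⇒ 15;  out=∅∪out(15)=∅
  fail(29) 'aeb': from fail(28)=7 chase 'b': 7→0 ⇒ 0;  out={6}∪out(0)={6}
  fail(4) 'caca': from fail(3)=1 chase 'a': 1 ⇒ 2;  out=∅∪out(2)=∅
  fail(10) 'eeaa': from fail(9)=15 chase 'a': 15→0 ⇒ 15;  out=∅∪out(15)=∅
  fail(18) 'addc': from fail(17)=13 chase 'c': 13 ⇒ 14;  out={3}∪out(14)={2,3}
  fail(21) 'edca': from fail(20)=14 chase 'a': 14→1 ⇒ 2;  out=∅∪out(2)=∅
  fail(25) 'edab': from fail(24)=15 chase 'b': 15→0 ⇒ 0;  out=∅∪out(0)=∅
  fail(5) 'cacab': from fail(4)=2 chase 'b': 2→15→0 ⇒ 0;  out=∅∪out(0)=∅
  fail(11) 'eeaaa': from fail(10)=15 chase 'a': 15→0 ⇒ 15;  out=∅∪out(15)=∅
  fail(22) 'edcae': from fail(21)=2 chase 'e': 2→15 ⇒ 28;  out=∅∪out(28)=∅
  fail(26) 'edabc': from fail(25)=0 chase 'c': 0 ⇒ 1;  out=∅∪out(1)=∅
  fail(6) 'cacabc': from fail(5)=0 chase 'c': 0 ⇒ 1;  out={0}∪out(1)={0}
  fail(12) 'eeaaaa': from fail(11)=15 chase 'a': 15→0 ⇒ 15;  out={1}∪out(15)={1}
  fail(23) 'edcaeb': from fail(22)=28 chase 'b': 28 ⇒ 29;  out={4}∪out(29)={4,6}
  fail(27) 'edabcc': from fail(26)=1 chase 'c': 1→0 ⇒ 1;  out={5}∪out(1)={5}

Text stream:
pos 0 'a': at 15
pos 1 'a': at 15 ·f
pos 2 'b': at 0 ·f
pos 3 'e': at 7
pos 4 'd': at 19
pos 5 'e': at 7 ·f
pos 6 'd': at 19
pos 7 'd': at 13 ·f
pos 8 'c': at 14  ** P2@[7:8]
pos 9 'c': at 1 ·f
pos 10 'a': at 2
pos 11 'c': at 3
pos 12 'a': at 4
pos 13 'b': at 5
pos 14 'c': at 6  ** P0@[9:14]
pos 15 'e': at 7 ·f
pos 16 'a': at 15 ·f
pos 17 'e': at 28
pos 18 'b': at 29  ** P6@[16:18]
pos 19 'c': at 1 ·f
pos 20 'e': at 7 ·f
pos 21 'e': at 8
pos 22 'a': at 9
pos 23 'a': at 10
pos 24 'a': at 11
pos 25 'a': at 12  ** P1@[20:25]
pos 26 'c': at 1 ·f
pos 27 'c': at 1 ·f
pos 28 'a': at 2

Matches: [[8,2],[14,0],[18,6],[25,1]]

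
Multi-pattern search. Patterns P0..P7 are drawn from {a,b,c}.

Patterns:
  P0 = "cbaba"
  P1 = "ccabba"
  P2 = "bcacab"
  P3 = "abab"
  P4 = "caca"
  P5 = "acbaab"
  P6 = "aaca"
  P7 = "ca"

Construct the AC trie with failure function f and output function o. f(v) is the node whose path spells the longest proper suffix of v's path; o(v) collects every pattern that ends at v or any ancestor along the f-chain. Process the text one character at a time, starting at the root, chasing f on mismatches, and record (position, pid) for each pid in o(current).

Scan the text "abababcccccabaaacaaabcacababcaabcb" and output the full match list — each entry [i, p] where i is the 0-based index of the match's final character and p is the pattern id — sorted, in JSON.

Construct AC machine:
Trie (insert patterns):
  0='ε' goto a→17 b→11 c→1
  1='c' goto a→21 b→2 c→6
  2='cb' goto a→3
  3='cba' goto b→4
  4='cbab' goto a→5
  5='cbaba' goto ·  [P0 ends]
  6='cc' goto a→7
  7='cca' goto b→8
  8='ccab' goto b→9
  9='ccabb' goto a→10
  10='ccabba' goto ·  [P1 ends]
  11='b' goto c→12
  12='bc' goto a→13
  13='bca' goto c→14
  14='bcac' goto a→15
  15='bcaca' goto b→16
  16='bcacab' goto ·  [P2 ends]
  17='a' goto a→29 b→18 c→24
  18='ab' goto a→19
  19='aba' goto b→20
  20='abab' goto ·  [P3 ends]
  21='ca' goto c→22  [P7 ends]
  22='cac' goto a→23
  23='caca' goto ·  [P4 ends]
  24='ac' goto b→25
  25='acb' goto a→26
  26='acba' goto a→27
  27='acbaa' goto b→28
  28='acbaab' goto ·  [P5 ends]
  29='aa' goto c→30
  30='aac' goto a→31
  31='aaca' goto ·  [P6 ends]

BFS fail/out derivation:
  fail(1) 'c': from fail(0)=0 chase 'c': 0 ⇒ 0;  out=∅∪out(0)=∅
  fail(11) 'b': from fail(0)=0 chase 'b': 0 ⇒ 0;  out=∅∪out(0)=∅
  fail(17) 'a': from fail(0)=0 chase 'a': 0 ⇒ 0;  out=∅∪out(0)=∅
  fail(2) 'cb': from fail(1)=0 chase 'b': 0 ⇒ 11;  out=∅∪out(11)=∅
  fail(6) 'cc': from fail(1)=0 chase 'c': 0 ⇒ 1;  out=∅∪out(1)=∅
  fail(12) 'bc': from fail(11)=0 chase 'c': 0 ⇒ 1;  out=∅∪out(1)=∅
  fail(18) 'ab': from fail(17)=0 chase 'b': 0 ⇒ 11;  out=∅∪out(11)=∅
  fail(21) 'ca': from fail(1)=0 chase 'a': 0 ⇒ 17;  out={7}∪out(17)={7}
  fail(24) 'ac': from fail(17)=0 chase 'c': 0 ⇒ 1;  out=∅∪out(1)=∅
  fail(29) 'aa': from fail(17)=0 chase 'a': 0 ⇒ 17;  out=∅∪out(17)=∅
  fail(3) 'cba': from fail(2)=11 chase 'a': 11→0 ⇒ 17;  out=∅∪out(17)=∅
  fail(7) 'cca': from fail(6)=1 chase 'a': 1 ⇒ 21;  out=∅∪out(21)={7}
  fail(13) 'bca': from fail(12)=1 chase 'a': 1 ⇒ 21;  out=∅∪out(21)={7}
  fail(19) 'aba': from fail(18)=11 chase 'a': 11→0 ⇒ 17;  out=∅∪out(17)=∅
  fail(22) 'cac': from fail(21)=17 chase 'c': 17 ⇒ 24;  out=∅∪out(24)=∅
  fail(25) 'acb': from fail(24)=1 chase 'b': 1 ⇒ 2;  out=∅∪out(2)=∅
  fail(30) 'aac': from fail(29)=17 chase 'c': 17 ⇒ 24;  out=∅∪out(24)=∅
  fail(4) 'cbab': from fail(3)=17 chase 'b': 17 ⇒ 18;  out=∅∪out(18)=∅
  fail(8) 'ccab': from fail(7)=21 chase 'b': 21→17 ⇒ 18;  out=∅∪out(18)=∅
  fail(14) 'bcac': from fail(13)=21 chase 'c': 21 ⇒ 22;  out=∅∪out(22)=∅
  fail(20) 'abab': from fail(19)=17 chase 'b': 17 ⇒ 18;  out={3}∪out(18)={3}
  fail(23) 'caca': from fail(22)=24 chase 'a': 24→1 ⇒ 21;  out={4}∪out(21)={4,7}
  fail(26) 'acba': from fail(25)=2 chase 'a': 2 ⇒ 3;  out=∅∪out(3)=∅
  fail(31) 'aaca': from fail(30)=24 chase 'a': 24→1 ⇒ 21;  out={6}∪out(21)={6,7}
  fail(5) 'cbaba': from fail(4)=18 chase 'a': 18 ⇒ 19;  out={0}∪out(19)={0}
  fail(9) 'ccabb': from fail(8)=18 chase 'b': 18→11→0 ⇒ 11;  out=∅∪out(11)=∅
  fail(15) 'bcaca': from fail(14)=22 chase 'a': 22 ⇒ 23;  out=∅∪out(23)={4,7}
  fail(27) 'acbaa': from fail(26)=3 chase 'a': 3→17 ⇒ 29;  out=∅∪out(29)=∅
  fail(10) 'ccabba': from fail(9)=11 chase 'a': 11→0 ⇒ 17;  out={1}∪out(17)={1}
  fail(16) 'bcacab': from fail(15)=23 chase 'b': 23→21→17 ⇒ 18;  out={2}∪out(18)={2}
  fail(28) 'acbaab': from fail(27)=29 chase 'b': 29→17 ⇒ 18;  out={5}∪out(18)={5}

Scan:
[0] read 'a'  n0⇒n17
[1] read 'b'  n17⇒n18
[2] read 'a'  n18⇒n19
[3] read 'b'  n19⇒n20  → match P3@[0:3]
[4] read 'a'  n20⇒n19 ·f
[5] read 'b'  n19⇒n20  → match P3@[2:5]
[6] read 'c'  n20⇒n12 ·f
[7] read 'c'  n12⇒n6 ·f
[8] read 'c'  n6⇒n6 ·f
[9] read 'c'  n6⇒n6 ·f
[10] read 'c'  n6⇒n6 ·f
[11] read 'a'  n6⇒n7  → match P7@[10:11]
[12] read 'b'  n7⇒n8
[13] read 'a'  n8⇒n19 ·f
[14] read 'a'  n19⇒n29 ·f
[15] read 'a'  n29⇒n29 ·f
[16] read 'c'  n29⇒n30
[17] read 'a'  n30⇒n31  → match P6@[14:17],P7@[16:17]
[18] read 'a'  n31⇒n29 ·f
[19] read 'a'  n29⇒n29 ·f
[20] read 'b'  n29⇒n18 ·f
[21] read 'c'  n18⇒n12 ·f
[22] read 'a'  n12⇒n13  → match P7@[21:22]
[23] read 'c'  n13⇒n14
[24] read 'a'  n14⇒n15  → match P4@[21:24],P7@[23:24]
[25] read 'b'  n15⇒n16  → match P2@[20:25]
[26] read 'a'  n16⇒n19 ·f
[27] read 'b'  n19⇒n20  → match P3@[24:27]
[28] read 'c'  n20⇒n12 ·f
[29] read 'a'  n12⇒n13  → match P7@[28:29]
[30] read 'a'  n13⇒n29 ·f
[31] read 'b'  n29⇒n18 ·f
[32] read 'c'  n18⇒n12 ·f
[33] read 'b'  n12⇒n2 ·f

All matches (sorted): [[3,3],[5,3],[11,7],[17,6],[17,7],[22,7],[24,4],[24,7],[25,2],[27,3],[29,7]]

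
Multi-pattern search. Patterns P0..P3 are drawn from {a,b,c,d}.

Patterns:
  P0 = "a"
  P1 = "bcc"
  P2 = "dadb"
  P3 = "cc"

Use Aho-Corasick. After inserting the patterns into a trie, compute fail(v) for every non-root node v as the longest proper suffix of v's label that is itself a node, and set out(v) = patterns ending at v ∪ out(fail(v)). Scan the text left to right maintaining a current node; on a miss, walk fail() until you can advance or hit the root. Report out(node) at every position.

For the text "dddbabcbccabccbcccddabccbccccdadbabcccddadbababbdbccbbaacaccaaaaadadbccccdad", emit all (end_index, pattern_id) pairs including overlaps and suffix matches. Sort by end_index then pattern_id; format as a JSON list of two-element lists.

Build automaton:
Trie (insert patterns):
  n0 'ε': a→1 b→2 c→9 d→5
  n1 'a': ·  ←P0
  n2 'b': c→3
  n3 'bc': c→4
  n4 'bcc': ·  ←P1
  n5 'd': a→6
  n6 'da': d→7
  n7 'dad': b→8
  n8 'dadb': ·  ←P2
  n9 'c': c→10
  n10 'cc': ·  ←P3

BFS fail/out derivation:
  fail(1) 'a': from fail(0)=0 chase 'a': 0 ⇒ 0;  out={0}∪out(0)={0}
  fail(2) 'b': from fail(0)=0 chase 'b': 0 ⇒ 0;  out=∅∪out(0)=∅
  fail(5) 'd': from fail(0)=0 chase 'd': 0 ⇒ 0;  out=∅∪out(0)=∅
  fail(9) 'c': from fail(0)=0 chase 'c': 0 ⇒ 0;  out=∅∪out(0)=∅
  fail(3) 'bc': from fail(2)=0 chase 'c': 0 ⇒ 9;  out=∅∪out(9)=∅
  fail(6) 'da': from fail(5)=0 chase 'a': 0 ⇒ 1;  out=∅∪out(1)={0}
  fail(10) 'cc': from fail(9)=0 chase 'c': 0 ⇒ 9;  out={3}∪out(9)={3}
  fail(4) 'bcc': from fail(3)=9 chase 'c': 9 ⇒ 10;  out={1}∪out(10)={1,3}
  fail(7) 'dad': from fail(6)=1 chase 'd': 1→0 ⇒ 5;  out=∅∪out(5)=∅
  fail(8) 'dadb': from fail(7)=5 chase 'b': 5→0 ⇒ 2;  out={2}∪out(2)={2}

Text stream:
i=0 'd': node 0→5
i=1 'd': node 5→5 (via fail)
i=2 'd': node 5→5 (via fail)
i=3 'b': node 5→2 (via fail)
i=4 'a': node 2→1 (via fail)  ** P0@[4:4]
i=5 'b': node 1→2 (via fail)
i=6 'c': node 2→3
i=7 'b': node 3→2 (via fail)
i=8 'c': node 2→3
i=9 'c': node 3→4  ** P1@[7:9],P3@[8:9]
i=10 'a': node 4→1 (via fail)  ** P0@[10:10]
i=11 'b': node 1→2 (via fail)
i=12 'c': node 2→3
i=13 'c': node 3→4  ** P1@[11:13],P3@[12:13]
i=14 'b': node 4→2 (via fail)
i=15 'c': node 2→3
i=16 'c': node 3→4  ** P1@[14:16],P3@[15:16]
i=17 'c': node 4→10 (via fail)  ** P3@[16:17]
i=18 'd': node 10→5 (via fail)
i=19 'd': node 5→5 (via fail)
i=20 'a': node 5→6  ** P0@[20:20]
i=21 'b': node 6→2 (via fail)
i=22 'c': node 2→3
i=23 'c': node 3→4  ** P1@[21:23],P3@[22:23]
i=24 'b': node 4→2 (via fail)
i=25 'c': node 2→3
i=26 'c': node 3→4  ** P1@[24:26],P3@[25:26]
i=27 'c': node 4→10 (via fail)  ** P3@[26:27]
i=28 'c': node 10→10 (via fail)  ** P3@[27:28]
i=29 'd': node 10→5 (via fail)
i=30 'a': node 5→6  ** P0@[30:30]
i=31 'd': node 6→7
i=32 'b': node 7→8  ** P2@[29:32]
i=33 'a': node 8→1 (via fail)  ** P0@[33:33]
i=34 'b': node 1→2 (via fail)
i=35 'c': node 2→3
i=36 'c': node 3→4  ** P1@[34:36],P3@[35:36]
i=37 'c': node 4→10 (via fail)  ** P3@[36:37]
i=38 'd': node 10→5 (via fail)
i=39 'd': node 5→5 (via fail)
i=40 'a': node 5→6  ** P0@[40:40]
i=41 'd': node 6→7
i=42 'b': node 7→8  ** P2@[39:42]
i=43 'a': node 8→1 (via fail)  ** P0@[43:43]
i=44 'b': node 1→2 (via fail)
i=45 'a': node 2→1 (via fail)  ** P0@[45:45]
i=46 'b': node 1→2 (via fail)
i=47 'b': node 2→2 (via fail)
i=48 'd': node 2→5 (via fail)
i=49 'b': node 5→2 (via fail)
i=50 'c': node 2→3
i=51 'c': node 3→4  ** P1@[49:51],P3@[50:51]
i=52 'b': node 4→2 (via fail)
i=53 'b': node 2→2 (via fail)
i=54 'a': node 2→1 (via fail)  ** P0@[54:54]
i=55 'a': node 1→1 (via fail)  ** P0@[55:55]
i=56 'c': node 1→9 (via fail)
i=57 'a': node 9→1 (via fail)  ** P0@[57:57]
i=58 'c': node 1→9 (via fail)
i=59 'c': node 9→10  ** P3@[58:59]
i=60 'a': node 10→1 (via fail)  ** P0@[60:60]
i=61 'a': node 1→1 (via fail)  ** P0@[61:61]
i=62 'a': node 1→1 (via fail)  ** P0@[62:62]
i=63 'a': node 1→1 (via fail)  ** P0@[63:63]
i=64 'a': node 1→1 (via fail)  ** P0@[64:64]
i=65 'd': node 1→5 (via fail)
i=66 'a': node 5→6  ** P0@[66:66]
i=67 'd': node 6→7
i=68 'b': node 7→8  ** P2@[65:68]
i=69 'c': node 8→3 (via fail)
i=70 'c': node 3→4  ** P1@[68:70],P3@[69:70]
i=71 'c': node 4→10 (via fail)  ** P3@[70:71]
i=72 'c': node 10→10 (via fail)  ** P3@[71:72]
i=73 'd': node 10→5 (via fail)
i=74 'a': node 5→6  ** P0@[74:74]
i=75 'd': node 6→7

Matches: [[4,0],[9,1],[9,3],[10,0],[13,1],[13,3],[16,1],[16,3],[17,3],[20,0],[23,1],[23,3],[26,1],[26,3],[27,3],[28,3],[30,0],[32,2],[33,0],[36,1],[36,3],[37,3],[40,0],[42,2],[43,0],[45,0],[51,1],[51,3],[54,0],[55,0],[57,0],[59,3],[60,0],[61,0],[62,0],[63,0],[64,0],[66,0],[68,2],[70,1],[70,3],[71,3],[72,3],[74,0]]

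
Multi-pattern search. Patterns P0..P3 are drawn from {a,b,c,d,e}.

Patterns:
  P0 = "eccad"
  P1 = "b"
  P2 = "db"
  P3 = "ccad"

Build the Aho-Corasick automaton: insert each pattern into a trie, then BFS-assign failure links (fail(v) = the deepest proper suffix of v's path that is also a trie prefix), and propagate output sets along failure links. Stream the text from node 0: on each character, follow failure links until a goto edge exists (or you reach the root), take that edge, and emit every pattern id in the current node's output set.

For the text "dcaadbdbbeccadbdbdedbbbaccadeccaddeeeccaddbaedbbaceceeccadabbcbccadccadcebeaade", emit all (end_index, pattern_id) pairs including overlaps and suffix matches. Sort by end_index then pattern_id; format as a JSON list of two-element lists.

Build automaton:
Trie nodes:
  n0 'ε': b→6 c→9 d→7 e→1
  n1 'e': c→2
  n2 'ec': c→3
  n3 'ecc': a→4
  n4 'ecca': d→5
  n5 'eccad': ·  ←P0
  n6 'b': ·  ←P1
  n7 'd': b→8
  n8 'db': ·  ←P2
  n9 'c': c→10
  n10 'cc': a→11
  n11 'cca': d→12
  n12 'ccad': ·  ←P3

Failure links (BFS by depth):
  n1('e'): parent n0 fail=0; on 'e' 0 → fail=0;  out ∅∪∅=∅
  n6('b'): parent n0 fail=0; on 'b' 0 → fail=0;  out {1}∪∅={1}
  n7('d'): parent n0 fail=0; on 'd' 0 → fail=0;  out ∅∪∅=∅
  n9('c'): parent n0 fail=0; on 'c' 0 → fail=0;  out ∅∪∅=∅
  n2('ec'): parent n1 fail=0; on 'c' 0 → fail=9;  out ∅∪∅=∅
  n8('db'): parent n7 fail=0; on 'b' 0 → fail=6;  out {2}∪{1}={1,2}
  n10('cc'): parent n9 fail=0; on 'c' 0 → fail=9;  out ∅∪∅=∅
  n3('ecc'): parent n2 fail=9; on 'c' 9 → fail=10;  out ∅∪∅=∅
  n11('cca'): parent n10 fail=9; on 'a' 9→0 → fail=0;  out ∅∪∅=∅
  n4('ecca'): parent n3 fail=10; on 'a' 10 → fail=11;  out ∅∪∅=∅
  n12('ccad'): parent n11 fail=0; on 'd' 0 → fail=7;  out {3}∪∅={3}
  n5('eccad'): parent n4 fail=11; on 'd' 11 → fail=12;  out {0}∪{3}={0,3}

Scan:
[0] read 'd'  n0⇒n7
[1] read 'c'  n7⇒n9 (fail-walked)
[2] read 'a'  n9⇒n0 (fail-walked)
[3] read 'a'  n0⇒n0
[4] read 'd'  n0⇒n7
[5] read 'b'  n7⇒n8  emit P1@[5:5],P2@[4:5]
[6] read 'd'  n8⇒n7 (fail-walked)
[7] read 'b'  n7⇒n8  emit P1@[7:7],P2@[6:7]
[8] read 'b'  n8⇒n6 (fail-walked)  emit P1@[8:8]
[9] read 'e'  n6⇒n1 (fail-walked)
[10] read 'c'  n1⇒n2
[11] read 'c'  n2⇒n3
[12] read 'a'  n3⇒n4
[13] read 'd'  n4⇒n5  emit P0@[9:13],P3@[10:13]
[14] read 'b'  n5⇒n8 (fail-walked)  emit P1@[14:14],P2@[13:14]
[15] read 'd'  n8⇒n7 (fail-walked)
[16] read 'b'  n7⇒n8  emit P1@[16:16],P2@[15:16]
[17] read 'd'  n8⇒n7 (fail-walked)
[18] read 'e'  n7⇒n1 (fail-walked)
[19] read 'd'  n1⇒n7 (fail-walked)
[20] read 'b'  n7⇒n8  emit P1@[20:20],P2@[19:20]
[21] read 'b'  n8⇒n6 (fail-walked)  emit P1@[21:21]
[22] read 'b'  n6⇒n6 (fail-walked)  emit P1@[22:22]
[23] read 'a'  n6⇒n0 (fail-walked)
[24] read 'c'  n0⇒n9
[25] read 'c'  n9⇒n10
[26] read 'a'  n10⇒n11
[27] read 'd'  n11⇒n12  emit P3@[24:27]
[28] read 'e'  n12⇒n1 (fail-walked)
[29] read 'c'  n1⇒n2
[30] read 'c'  n2⇒n3
[31] read 'a'  n3⇒n4
[32] read 'd'  n4⇒n5  emit P0@[28:32],P3@[29:32]
[33] read 'd'  n5⇒n7 (fail-walked)
[34] read 'e'  n7⇒n1 (fail-walked)
[35] read 'e'  n1⇒n1 (fail-walked)
[36] read 'e'  n1⇒n1 (fail-walked)
[37] read 'c'  n1⇒n2
[38] read 'c'  n2⇒n3
[39] read 'a'  n3⇒n4
[40] read 'd'  n4⇒n5  emit P0@[36:40],P3@[37:40]
[41] read 'd'  n5⇒n7 (fail-walked)
[42] read 'b'  n7⇒n8  emit P1@[42:42],P2@[41:42]
[43] read 'a'  n8⇒n0 (fail-walked)
[44] read 'e'  n0⇒n1
[45] read 'd'  n1⇒n7 (fail-walked)
[46] read 'b'  n7⇒n8  emit P1@[46:46],P2@[45:46]
[47] read 'b'  n8⇒n6 (fail-walked)  emit P1@[47:47]
[48] read 'a'  n6⇒n0 (fail-walked)
[49] read 'c'  n0⇒n9
[50] read 'e'  n9⇒n1 (fail-walked)
[51] read 'c'  n1⇒n2
[52] read 'e'  n2⇒n1 (fail-walked)
[53] read 'e'  n1⇒n1 (fail-walked)
[54] read 'c'  n1⇒n2
[55] read 'c'  n2⇒n3
[56] read 'a'  n3⇒n4
[57] read 'd'  n4⇒n5  emit P0@[53:57],P3@[54:57]
[58] read 'a'  n5⇒n0 (fail-walked)
[59] read 'b'  n0⇒n6  emit P1@[59:59]
[60] read 'b'  n6⇒n6 (fail-walked)  emit P1@[60:60]
[61] read 'c'  n6⇒n9 (fail-walked)
[62] read 'b'  n9⇒n6 (fail-walked)  emit P1@[62:62]
[63] read 'c'  n6⇒n9 (fail-walked)
[64] read 'c'  n9⇒n10
[65] read 'a'  n10⇒n11
[66] read 'd'  n11⇒n12  emit P3@[63:66]
[67] read 'c'  n12⇒n9 (fail-walked)
[68] read 'c'  n9⇒n10
[69] read 'a'  n10⇒n11
[70] read 'd'  n11⇒n12  emit P3@[67:70]
[71] read 'c'  n12⇒n9 (fail-walked)
[72] read 'e'  n9⇒n1 (fail-walked)
[73] read 'b'  n1⇒n6 (fail-walked)  emit P1@[73:73]
[74] read 'e'  n6⇒n1 (fail-walked)
[75] read 'a'  n1⇒n0 (fail-walked)
[76] read 'a'  n0⇒n0
[77] read 'd'  n0⇒n7
[78] read 'e'  n7⇒n1 (fail-walked)

Result: [[5,1],[5,2],[7,1],[7,2],[8,1],[13,0],[13,3],[14,1],[14,2],[16,1],[16,2],[20,1],[20,2],[21,1],[22,1],[27,3],[32,0],[32,3],[40,0],[40,3],[42,1],[42,2],[46,1],[46,2],[47,1],[57,0],[57,3],[59,1],[60,1],[62,1],[66,3],[70,3],[73,1]]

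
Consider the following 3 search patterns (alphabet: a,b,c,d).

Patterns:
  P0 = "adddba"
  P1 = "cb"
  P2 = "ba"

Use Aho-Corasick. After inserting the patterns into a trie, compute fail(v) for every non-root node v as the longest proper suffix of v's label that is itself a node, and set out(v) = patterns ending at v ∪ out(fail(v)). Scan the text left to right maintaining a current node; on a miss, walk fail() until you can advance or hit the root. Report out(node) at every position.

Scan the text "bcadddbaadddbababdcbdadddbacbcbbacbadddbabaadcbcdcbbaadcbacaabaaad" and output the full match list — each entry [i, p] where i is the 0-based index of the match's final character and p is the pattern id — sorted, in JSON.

Build:
Trie nodes:
  n0 'ε': a→1 b→9 c→7
  n1 'a': d→2
  n2 'ad': d→3
  n3 'add': d→4
  n4 'addd': b→5
  n5 'adddb': a→6
  n6 'adddba': ·  ←P0
  n7 'c': b→8
  n8 'cb': ·  ←P1
  n9 'b': a→10
  n10 'ba': ·  ←P2

Failure links (BFS by depth):
  fail(1) 'a': from fail(0)=0 chase 'a': 0 ⇒ 0;  out=∅∪out(0)=∅
  fail(7) 'c': from fail(0)=0 chase 'c': 0 ⇒ 0;  out=∅∪out(0)=∅
  fail(9) 'b': from fail(0)=0 chase 'b': 0 ⇒ 0;  out=∅∪out(0)=∅
  fail(2) 'ad': from fail(1)=0 chase 'd': 0 ⇒ 0;  out=∅∪out(0)=∅
  fail(8) 'cb': from fail(7)=0 chase 'b': 0 ⇒ 9;  out={1}∪out(9)={1}
  fail(10) 'ba': from fail(9)=0 chase 'a': 0 ⇒ 1;  out={2}∪out(1)={2}
  fail(3) 'add': from fail(2)=0 chase 'd': 0 ⇒ 0;  out=∅∪out(0)=∅
  fail(4) 'addd': from fail(3)=0 chase 'd': 0 ⇒ 0;  out=∅∪out(0)=∅
  fail(5) 'adddb': from fail(4)=0 chase 'b': 0 ⇒ 9;  out=∅∪out(9)=∅
  fail(6) 'adddba': from fail(5)=9 chase 'a': 9 ⇒ 10;  out={0}∪out(10)={0,2}

Run:
i=0 'b': node 0→9
i=1 'c': node 9→7 ·f
i=2 'a': node 7→1 ·f
i=3 'd': node 1→2
i=4 'd': node 2→3
i=5 'd': node 3→4
i=6 'b': node 4→5
i=7 'a': node 5→6  ** P0@[2:7],P2@[6:7]
i=8 'a': node 6→1 ·f
i=9 'd': node 1→2
i=10 'd': node 2→3
i=11 'd': node 3→4
i=12 'b': node 4→5
i=13 'a': node 5→6  ** P0@[8:13],P2@[12:13]
i=14 'b': node 6→9 ·f
i=15 'a': node 9→10  ** P2@[14:15]
i=16 'b': node 10→9 ·f
i=17 'd': node 9→0 ·f
i=18 'c': node 0→7
i=19 'b': node 7→8  ** P1@[18:19]
i=20 'd': node 8→0 ·f
i=21 'a': node 0→1
i=22 'd': node 1→2
i=23 'd': node 2→3
i=24 'd': node 3→4
i=25 'b': node 4→5
i=26 'a': node 5→6  ** P0@[21:26],P2@[25:26]
i=27 'c': node 6→7 ·f
i=28 'b': node 7→8  ** P1@[27:28]
i=29 'c': node 8→7 ·f
i=30 'b': node 7→8  ** P1@[29:30]
i=31 'b': node 8→9 ·f
i=32 'a': node 9→10  ** P2@[31:32]
i=33 'c': node 10→7 ·f
i=34 'b': node 7→8  ** P1@[33:34]
i=35 'a': node 8→10 ·f  ** P2@[34:35]
i=36 'd': node 10→2 ·f
i=37 'd': node 2→3
i=38 'd': node 3→4
i=39 'b': node 4→5
i=40 'a': node 5→6  ** P0@[35:40],P2@[39:40]
i=41 'b': node 6→9 ·f
i=42 'a': node 9→10  ** P2@[41:42]
i=43 'a': node 10→1 ·f
i=44 'd': node 1→2
i=45 'c': node 2→7 ·f
i=46 'b': node 7→8  ** P1@[45:46]
i=47 'c': node 8→7 ·f
i=48 'd': node 7→0 ·f
i=49 'c': node 0→7
i=50 'b': node 7→8  ** P1@[49:50]
i=51 'b': node 8→9 ·f
i=52 'a': node 9→10  ** P2@[51:52]
i=53 'a': node 10→1 ·f
i=54 'd': node 1→2
i=55 'c': node 2→7 ·f
i=56 'b': node 7→8  ** P1@[55:56]
i=57 'a': node 8→10 ·f  ** P2@[56:57]
i=58 'c': node 10→7 ·f
i=59 'a': node 7→1 ·f
i=60 'a': node 1→1 ·f
i=61 'b': node 1→9 ·f
i=62 'a': node 9→10  ** P2@[61:62]
i=63 'a': node 10→1 ·f
i=64 'a': node 1→1 ·f
i=65 'd': node 1→2

Matches: [[7,0],[7,2],[13,0],[13,2],[15,2],[19,1],[26,0],[26,2],[28,1],[30,1],[32,2],[34,1],[35,2],[40,0],[40,2],[42,2],[46,1],[50,1],[52,2],[56,1],[57,2],[62,2]]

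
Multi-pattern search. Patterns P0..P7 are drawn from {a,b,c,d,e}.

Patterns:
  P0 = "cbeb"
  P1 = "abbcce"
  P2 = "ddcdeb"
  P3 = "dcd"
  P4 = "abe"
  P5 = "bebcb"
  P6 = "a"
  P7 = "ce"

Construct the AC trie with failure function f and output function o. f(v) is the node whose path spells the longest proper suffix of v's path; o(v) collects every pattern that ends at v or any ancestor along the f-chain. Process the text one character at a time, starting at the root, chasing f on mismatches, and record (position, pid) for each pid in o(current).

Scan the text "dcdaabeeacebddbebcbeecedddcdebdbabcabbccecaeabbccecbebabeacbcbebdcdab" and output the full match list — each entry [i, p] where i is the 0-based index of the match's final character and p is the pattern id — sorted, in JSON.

Construct AC machine:
Trie (insert patterns):
  n0 'ε': a→5 b→20 c→1 d→11
  n1 'c': b→2 e→25
  n2 'cb': e→3
  n3 'cbe': b→4
  n4 'cbeb': ·  ←P0
  n5 'a': b→6  ←P6
  n6 'ab': b→7 e→19
  n7 'abb': c→8
  n8 'abbc': c→9
  n9 'abbcc': e→10
  n10 'abbcce': ·  ←P1
  n11 'd': c→17 d→12
  n12 'dd': c→13
  n13 'ddc': d→14
  n14 'ddcd': e→15
  n15 'ddcde': b→16
  n16 'ddcdeb': ·  ←P2
  n17 'dc': d→18
  n18 'dcd': ·  ←P3
  n19 'abe': ·  ←P4
  n20 'b': e→21
  n21 'be': b→22
  n22 'beb': c→23
  n23 'bebc': b→24
  n24 'bebcb': ·  ←P5
  n25 'ce': ·  ←P7

BFS fail/out derivation:
  fail(1) 'c': from fail(0)=0 chase 'c': 0 ⇒ 0;  out=∅∪out(0)=∅
  fail(5) 'a': from fail(0)=0 chase 'a': 0 ⇒ 0;  out={6}∪out(0)={6}
  fail(11) 'd': from fail(0)=0 chase 'd': 0 ⇒ 0;  out=∅∪out(0)=∅
  fail(20) 'b': from fail(0)=0 chase 'b': 0 ⇒ 0;  out=∅∪out(0)=∅
  fail(2) 'cb': from fail(1)=0 chase 'b': 0 ⇒ 20;  out=∅∪out(20)=∅
  fail(6) 'ab': from fail(5)=0 chase 'b': 0 ⇒ 20;  out=∅∪out(20)=∅
  fail(12) 'dd': from fail(11)=0 chase 'd': 0 ⇒ 11;  out=∅∪out(11)=∅
  fail(17) 'dc': from fail(11)=0 chase 'c': 0 ⇒ 1;  out=∅∪out(1)=∅
  fail(21) 'be': from fail(20)=0 chase 'e': 0 ⇒ 0;  out=∅∪out(0)=∅
  fail(25) 'ce': from fail(1)=0 chase 'e': 0 ⇒ 0;  out={7}∪out(0)={7}
  fail(3) 'cbe': from fail(2)=20 chase 'e': 20 ⇒ 21;  out=∅∪out(21)=∅
  fail(7) 'abb': from fail(6)=20 chase 'b': 20→0 ⇒ 20;  out=∅∪out(20)=∅
  fail(13) 'ddc': from fail(12)=11 chase 'c': 11 ⇒ 17;  out=∅∪out(17)=∅
  fail(18) 'dcd': from fail(17)=1 chase 'd': 1→0 ⇒ 11;  out={3}∪out(11)={3}
  fail(19) 'abe': from fail(6)=20 chase 'e': 20 ⇒ 21;  out={4}∪out(21)={4}
  fail(22) 'beb': from fail(21)=0 chase 'b': 0 ⇒ 20;  out=∅∪out(20)=∅
  fail(4) 'cbeb': from fail(3)=21 chase 'b': 21 ⇒ 22;  out={0}∪out(22)={0}
  fail(8) 'abbc': from fail(7)=20 chase 'c': 20→0 ⇒ 1;  out=∅∪out(1)=∅
  fail(14) 'ddcd': from fail(13)=17 chase 'd': 17 ⇒ 18;  out=∅∪out(18)={3}
  fail(23) 'bebc': from fail(22)=20 chase 'c': 20→0 ⇒ 1;  out=∅∪out(1)=∅
  fail(9) 'abbcc': from fail(8)=1 chase 'c': 1→0 ⇒ 1;  out=∅∪out(1)=∅
  fail(15) 'ddcde': from fail(14)=18 chase 'e': 18→11→0 ⇒ 0;  out=∅∪out(0)=∅
  fail(24) 'bebcb': from fail(23)=1 chase 'b': 1 ⇒ 2;  out={5}∪out(2)={5}
  fail(10) 'abbcce': from fail(9)=1 chase 'e': 1 ⇒ 25;  out={1}∪out(25)={1,7}
  fail(16) 'ddcdeb': from fail(15)=0 chase 'b': 0 ⇒ 20;  out={2}∪out(20)={2}

Scan:
[0] read 'd'  n0⇒n11
[1] read 'c'  n11⇒n17
[2] read 'd'  n17⇒n18  emit P3@[0:2]
[3] read 'a'  n18⇒n5 (fail-walked)  emit P6@[3:3]
[4] read 'a'  n5⇒n5 (fail-walked)  emit P6@[4:4]
[5] read 'b'  n5⇒n6
[6] read 'e'  n6⇒n19  emit P4@[4:6]
[7] read 'e'  n19⇒n0 (fail-walked)
[8] read 'a'  n0⇒n5  emit P6@[8:8]
[9] read 'c'  n5⇒n1 (fail-walked)
[10] read 'e'  n1⇒n25  emit P7@[9:10]
[11] read 'b'  n25⇒n20 (fail-walked)
[12] read 'd'  n20⇒n11 (fail-walked)
[13] read 'd'  n11⇒n12
[14] read 'b'  n12⇒n20 (fail-walked)
[15] read 'e'  n20⇒n21
[16] read 'b'  n21⇒n22
[17] read 'c'  n22⇒n23
[18] read 'b'  n23⇒n24  emit P5@[14:18]
[19] read 'e'  n24⇒n3 (fail-walked)
[20] read 'e'  n3⇒n0 (fail-walked)
[21] read 'c'  n0⇒n1
[22] read 'e'  n1⇒n25  emit P7@[21:22]
[23] read 'd'  n25⇒n11 (fail-walked)
[24] read 'd'  n11⇒n12
[25] read 'd'  n12⇒n12 (fail-walked)
[26] read 'c'  n12⇒n13
[27] read 'd'  n13⇒n14  emit P3@[25:27]
[28] read 'e'  n14⇒n15
[29] read 'b'  n15⇒n16  emit P2@[24:29]
[30] read 'd'  n16⇒n11 (fail-walked)
[31] read 'b'  n11⇒n20 (fail-walked)
[32] read 'a'  n20⇒n5 (fail-walked)  emit P6@[32:32]
[33] read 'b'  n5⇒n6
[34] read 'c'  n6⇒n1 (fail-walked)
[35] read 'a'  n1⇒n5 (fail-walked)  emit P6@[35:35]
[36] read 'b'  n5⇒n6
[37] read 'b'  n6⇒n7
[38] read 'c'  n7⇒n8
[39] read 'c'  n8⇒n9
[40] read 'e'  n9⇒n10  emit P1@[35:40],P7@[39:40]
[41] read 'c'  n10⇒n1 (fail-walked)
[42] read 'a'  n1⇒n5 (fail-walked)  emit P6@[42:42]
[43] read 'e'  n5⇒n0 (fail-walked)
[44] read 'a'  n0⇒n5  emit P6@[44:44]
[45] read 'b'  n5⇒n6
[46] read 'b'  n6⇒n7
[47] read 'c'  n7⇒n8
[48] read 'c'  n8⇒n9
[49] read 'e'  n9⇒n10  emit P1@[44:49],P7@[48:49]
[50] read 'c'  n10⇒n1 (fail-walked)
[51] read 'b'  n1⇒n2
[52] read 'e'  n2⇒n3
[53] read 'b'  n3⇒n4  emit P0@[50:53]
[54] read 'a'  n4⇒n5 (fail-walked)  emit P6@[54:54]
[55] read 'b'  n5⇒n6
[56] read 'e'  n6⇒n19  emit P4@[54:56]
[57] read 'a'  n19⇒n5 (fail-walked)  emit P6@[57:57]
[58] read 'c'  n5⇒n1 (fail-walked)
[59] read 'b'  n1⇒n2
[60] read 'c'  n2⇒n1 (fail-walked)
[61] read 'b'  n1⇒n2
[62] read 'e'  n2⇒n3
[63] read 'b'  n3⇒n4  emit P0@[60:63]
[64] read 'd'  n4⇒n11 (fail-walked)
[65] read 'c'  n11⇒n17
[66] read 'd'  n17⇒n18  emit P3@[64:66]
[67] read 'a'  n18⇒n5 (fail-walked)  emit P6@[67:67]
[68] read 'b'  n5⇒n6

All matches (sorted): [[2,3],[3,6],[4,6],[6,4],[8,6],[10,7],[18,5],[22,7],[27,3],[29,2],[32,6],[35,6],[40,1],[40,7],[42,6],[44,6],[49,1],[49,7],[53,0],[54,6],[56,4],[57,6],[63,0],[66,3],[67,6]]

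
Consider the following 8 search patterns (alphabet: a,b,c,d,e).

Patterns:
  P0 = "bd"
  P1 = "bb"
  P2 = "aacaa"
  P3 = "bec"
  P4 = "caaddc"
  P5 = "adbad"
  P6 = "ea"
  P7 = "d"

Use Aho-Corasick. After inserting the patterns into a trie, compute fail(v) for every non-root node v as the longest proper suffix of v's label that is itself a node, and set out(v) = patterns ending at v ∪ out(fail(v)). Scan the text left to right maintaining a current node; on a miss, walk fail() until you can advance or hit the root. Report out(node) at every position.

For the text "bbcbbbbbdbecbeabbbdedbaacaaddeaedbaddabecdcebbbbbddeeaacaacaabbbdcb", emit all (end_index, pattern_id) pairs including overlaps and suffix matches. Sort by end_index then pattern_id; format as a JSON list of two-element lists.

Construct AC machine:
Trie nodes:
  0='ε' goto a→4 b→1 c→11 d→23 e→21
  1='b' goto b→3 d→2 e→9
  2='bd' goto ·  ←P0
  3='bb' goto ·  ←P1
  4='a' goto a→5 d→17
  5='aa' goto c→6
  6='aac' goto a→7
  7='aaca' goto a→8
  8='aacaa' goto ·  ←P2
  9='be' goto c→10
  10='bec' goto ·  ←P3
  11='c' goto a→12
  12='ca' goto a→13
  13='caa' goto d→14
  14='caad' goto d→15
  15='caadd' goto c→16
  16='caaddc' goto ·  ←P4
  17='ad' goto b→18
  18='adb' goto a→19
  19='adba' goto d→20
  20='adbad' goto ·  ←P5
  21='e' goto a→22
  22='ea' goto ·  ←P6
  23='d' goto ·  ←P7

Failure links (BFS by depth):
  fail(1) 'b': from fail(0)=0 chase 'b': 0 ⇒ 0;  out=∅∪out(0)=∅
  fail(4) 'a': from fail(0)=0 chase 'a': 0 ⇒ 0;  out=∅∪out(0)=∅
  fail(11) 'c': from fail(0)=0 chase 'c': 0 ⇒ 0;  out=∅∪out(0)=∅
  fail(21) 'e': from fail(0)=0 chase 'e': 0 ⇒ 0;  out=∅∪out(0)=∅
  fail(23) 'd': from fail(0)=0 chase 'd': 0 ⇒ 0;  out={7}∪out(0)={7}
  fail(2) 'bd': from fail(1)=0 chase 'd': 0 ⇒ 23;  out={0}∪out(23)={0,7}
  fail(3) 'bb': from fail(1)=0 chase 'b': 0 ⇒ 1;  out={1}∪out(1)={1}
  fail(5) 'aa': from fail(4)=0 chase 'a': 0 ⇒ 4;  out=∅∪out(4)=∅
  fail(9) 'be': from fail(1)=0 chase 'e': 0 ⇒ 21;  out=∅∪out(21)=∅
  fail(12) 'ca': from fail(11)=0 chase 'a': 0 ⇒ 4;  out=∅∪out(4)=∅
  fail(17) 'ad': from fail(4)=0 chase 'd': 0 ⇒ 23;  out=∅∪out(23)={7}
  fail(22) 'ea': from fail(21)=0 chase 'a': 0 ⇒ 4;  out={6}∪out(4)={6}
  fail(6) 'aac': from fail(5)=4 chase 'c': 4→0 ⇒ 11;  out=∅∪out(11)=∅
  fail(10) 'bec': from fail(9)=21 chase 'c': 21→0 ⇒ 11;  out={3}∪out(11)={3}
  fail(13) 'caa': from fail(12)=4 chase 'a': 4 ⇒ 5;  out=∅∪out(5)=∅
  fail(18) 'adb': from fail(17)=23 chase 'b': 23→0 ⇒ 1;  out=∅∪out(1)=∅
  fail(7) 'aaca': from fail(6)=11 chase 'a': 11 ⇒ 12;  out=∅∪out(12)=∅
  fail(14) 'caad': from fail(13)=5 chase 'd': 5→4 ⇒ 17;  out=∅∪out(17)={7}
  fail(19) 'adba': from fail(18)=1 chase 'a': 1→0 ⇒ 4;  out=∅∪out(4)=∅
  fail(8) 'aacaa': from fail(7)=12 chase 'a': 12 ⇒ 13;  out={2}∪out(13)={2}
  fail(15) 'caadd': from fail(14)=17 chase 'd': 17→23→0 ⇒ 23;  out=∅∪out(23)={7}
  fail(20) 'adbad': from fail(19)=4 chase 'd': 4 ⇒ 17;  out={5}∪out(17)={5,7}
  fail(16) 'caaddc': from fail(15)=23 chase 'c': 23→0 ⇒ 11;  out={4}∪out(11)={4}

Scan:
pos 0 'b': at 1
pos 1 'b': at 3  → match P1@[0:1]
pos 2 'c': at 11 (via fail)
pos 3 'b': at 1 (via fail)
pos 4 'b': at 3  → match P1@[3:4]
pos 5 'b': at 3 (via fail)  → match P1@[4:5]
pos 6 'b': at 3 (via fail)  → match P1@[5:6]
pos 7 'b': at 3 (via fail)  → match P1@[6:7]
pos 8 'd': at 2 (via fail)  → match P0@[7:8],P7@[8:8]
pos 9 'b': at 1 (via fail)
pos 10 'e': at 9
pos 11 'c': at 10  → match P3@[9:11]
pos 12 'b': at 1 (via fail)
pos 13 'e': at 9
pos 14 'a': at 22 (via fail)  → match P6@[13:14]
pos 15 'b': at 1 (via fail)
pos 16 'b': at 3  → match P1@[15:16]
pos 17 'b': at 3 (via fail)  → match P1@[16:17]
pos 18 'd': at 2 (via fail)  → match P0@[17:18],P7@[18:18]
pos 19 'e': at 21 (via fail)
pos 20 'd': at 23 (via fail)  → match P7@[20:20]
pos 21 'b': at 1 (via fail)
pos 22 'a': at 4 (via fail)
pos 23 'a': at 5
pos 24 'c': at 6
pos 25 'a': at 7
pos 26 'a': at 8  → match P2@[22:26]
pos 27 'd': at 14 (via fail)  → match P7@[27:27]
pos 28 'd': at 15  → match P7@[28:28]
pos 29 'e': at 21 (via fail)
pos 30 'a': at 22  → match P6@[29:30]
pos 31 'e': at 21 (via fail)
pos 32 'd': at 23 (via fail)  → match P7@[32:32]
pos 33 'b': at 1 (via fail)
pos 34 'a': at 4 (via fail)
pos 35 'd': at 17  → match P7@[35:35]
pos 36 'd': at 23 (via fail)  → match P7@[36:36]
pos 37 'a': at 4 (via fail)
pos 38 'b': at 1 (via fail)
pos 39 'e': at 9
pos 40 'c': at 10  → match P3@[38:40]
pos 41 'd': at 23 (via fail)  → match P7@[41:41]
pos 42 'c': at 11 (via fail)
pos 43 'e': at 21 (via fail)
pos 44 'b': at 1 (via fail)
pos 45 'b': at 3  → match P1@[44:45]
pos 46 'b': at 3 (via fail)  → match P1@[45:46]
pos 47 'b': at 3 (via fail)  → match P1@[46:47]
pos 48 'b': at 3 (via fail)  → match P1@[47:48]
pos 49 'd': at 2 (via fail)  → match P0@[48:49],P7@[49:49]
pos 50 'd': at 23 (via fail)  → match P7@[50:50]
pos 51 'e': at 21 (via fail)
pos 52 'e': at 21 (via fail)
pos 53 'a': at 22  → match P6@[52:53]
pos 54 'a': at 5 (via fail)
pos 55 'c': at 6
pos 56 'a': at 7
pos 57 'a': at 8  → match P2@[53:57]
pos 58 'c': at 6 (via fail)
pos 59 'a': at 7
pos 60 'a': at 8  → match P2@[56:60]
pos 61 'b': at 1 (via fail)
pos 62 'b': at 3  → match P1@[61:62]
pos 63 'b': at 3 (via fail)  → match P1@[62:63]
pos 64 'd': at 2 (via fail)  → match P0@[63:64],P7@[64:64]
pos 65 'c': at 11 (via fail)
pos 66 'b': at 1 (via fail)

Result: [[1,1],[4,1],[5,1],[6,1],[7,1],[8,0],[8,7],[11,3],[14,6],[16,1],[17,1],[18,0],[18,7],[20,7],[26,2],[27,7],[28,7],[30,6],[32,7],[35,7],[36,7],[40,3],[41,7],[45,1],[46,1],[47,1],[48,1],[49,0],[49,7],[50,7],[53,6],[57,2],[60,2],[62,1],[63,1],[64,0],[64,7]]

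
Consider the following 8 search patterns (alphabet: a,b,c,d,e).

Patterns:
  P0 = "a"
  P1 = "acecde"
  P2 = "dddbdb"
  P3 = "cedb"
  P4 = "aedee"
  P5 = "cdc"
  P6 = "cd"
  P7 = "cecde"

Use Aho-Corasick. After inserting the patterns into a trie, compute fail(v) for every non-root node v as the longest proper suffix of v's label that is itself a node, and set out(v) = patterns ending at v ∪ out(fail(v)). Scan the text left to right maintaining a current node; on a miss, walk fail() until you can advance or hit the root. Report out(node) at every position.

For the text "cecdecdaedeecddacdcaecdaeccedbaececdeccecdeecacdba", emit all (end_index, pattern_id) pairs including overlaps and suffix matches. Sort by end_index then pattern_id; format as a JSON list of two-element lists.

Construct AC machine:
Trie (insert patterns):
  n0 'ε': a→1 c→13 d→7
  n1 'a': c→2 e→17  [P0 ends]
  n2 'ac': e→3
  n3 'ace': c→4
  n4 'acec': d→5
  n5 'acecd': e→6
  n6 'acecde': ·  [P1 ends]
  n7 'd': d→8
  n8 'dd': d→9
  n9 'ddd': b→10
  n10 'dddb': d→11
  n11 'dddbd': b→12
  n12 'dddbdb': ·  [P2 ends]
  n13 'c': d→21 e→14
  n14 'ce': c→23 d→15
  n15 'ced': b→16
  n16 'cedb': ·  [P3 ends]
  n17 'ae': d→18
  n18 'aed': e→19
  n19 'aede': e→20
  n20 'aedee': ·  [P4 ends]
  n21 'cd': c→22  [P6 ends]
  n22 'cdc': ·  [P5 ends]
  n23 'cec': d→24
  n24 'cecd': e→25
  n25 'cecde': ·  [P7 ends]

Failure links (BFS by depth):
  fail(1) 'a': from fail(0)=0 chase 'a': 0 ⇒ 0;  out={0}∪out(0)={0}
  fail(7) 'd': from fail(0)=0 chase 'd': 0 ⇒ 0;  out=∅∪out(0)=∅
  fail(13) 'c': from fail(0)=0 chase 'c': 0 ⇒ 0;  out=∅∪out(0)=∅
  fail(2) 'ac': from fail(1)=0 chase 'c': 0 ⇒ 13;  out=∅∪out(13)=∅
  fail(8) 'dd': from fail(7)=0 chase 'd': 0 ⇒ 7;  out=∅∪out(7)=∅
  fail(14) 'ce': from fail(13)=0 chase 'e': 0 ⇒ 0;  out=∅∪out(0)=∅
  fail(17) 'ae': from fail(1)=0 chase 'e': 0 ⇒ 0;  out=∅∪out(0)=∅
  fail(21) 'cd': from fail(13)=0 chase 'd': 0 ⇒ 7;  out={6}∪out(7)={6}
  fail(3) 'ace': from fail(2)=13 chase 'e': 13 ⇒ 14;  out=∅∪out(14)=∅
  fail(9) 'ddd': from fail(8)=7 chase 'd': 7 ⇒ 8;  out=∅∪out(8)=∅
  fail(15) 'ced': from fail(14)=0 chase 'd': 0 ⇒ 7;  out=∅∪out(7)=∅
  fail(18) 'aed': from fail(17)=0 chase 'd': 0 ⇒ 7;  out=∅∪out(7)=∅
  fail(22) 'cdc': from fail(21)=7 chase 'c': 7→0 ⇒ 13;  out={5}∪out(13)={5}
  fail(23) 'cec': from fail(14)=0 chase 'c': 0 ⇒ 13;  out=∅∪out(13)=∅
  fail(4) 'acec': from fail(3)=14 chase 'c': 14 ⇒ 23;  out=∅∪out(23)=∅
  fail(10) 'dddb': from fail(9)=8 chase 'b': 8→7→0 ⇒ 0;  out=∅∪out(0)=∅
  fail(16) 'cedb': from fail(15)=7 chase 'b': 7→0 ⇒ 0;  out={3}∪out(0)={3}
  fail(19) 'aede': from fail(18)=7 chase 'e': 7→0 ⇒ 0;  out=∅∪out(0)=∅
  fail(24) 'cecd': from fail(23)=13 chase 'd': 13 ⇒ 21;  out=∅∪out(21)={6}
  fail(5) 'acecd': from fail(4)=23 chase 'd': 23 ⇒ 24;  out=∅∪out(24)={6}
  fail(11) 'dddbd': from fail(10)=0 chase 'd': 0 ⇒ 7;  out=∅∪out(7)=∅
  fail(20) 'aedee': from fail(19)=0 chase 'e': 0 ⇒ 0;  out={4}∪out(0)={4}
  fail(25) 'cecde': from fail(24)=21 chase 'e': 21→7→0 ⇒ 0;  out={7}∪out(0)={7}
  fail(6) 'acecde': from fail(5)=24 chase 'e': 24 ⇒ 25;  out={1}∪out(25)={1,7}
  fail(12) 'dddbdb': from fail(11)=7 chase 'b': 7→0 ⇒ 0;  out={2}∪out(0)={2}

Run:
i=0 'c': node 0→13
i=1 'e': node 13→14
i=2 'c': node 14→23
i=3 'd': node 23→24  emit P6@[2:3]
i=4 'e': node 24→25  emit P7@[0:4]
i=5 'c': node 25→13 (fail-walked)
i=6 'd': node 13→21  emit P6@[5:6]
i=7 'a': node 21→1 (fail-walked)  emit P0@[7:7]
i=8 'e': node 1→17
i=9 'd': node 17→18
i=10 'e': node 18→19
i=11 'e': node 19→20  emit P4@[7:11]
i=12 'c': node 20→13 (fail-walked)
i=13 'd': node 13→21  emit P6@[12:13]
i=14 'd': node 21→8 (fail-walked)
i=15 'a': node 8→1 (fail-walked)  emit P0@[15:15]
i=16 'c': node 1→2
i=17 'd': node 2→21 (fail-walked)  emit P6@[16:17]
i=18 'c': node 21→22  emit P5@[16:18]
i=19 'a': node 22→1 (fail-walked)  emit P0@[19:19]
i=20 'e': node 1→17
i=21 'c': node 17→13 (fail-walked)
i=22 'd': node 13→21  emit P6@[21:22]
i=23 'a': node 21→1 (fail-walked)  emit P0@[23:23]
i=24 'e': node 1→17
i=25 'c': node 17→13 (fail-walked)
i=26 'c': node 13→13 (fail-walked)
i=27 'e': node 13→14
i=28 'd': node 14→15
i=29 'b': node 15→16  emit P3@[26:29]
i=30 'a': node 16→1 (fail-walked)  emit P0@[30:30]
i=31 'e': node 1→17
i=32 'c': node 17→13 (fail-walked)
i=33 'e': node 13→14
i=34 'c': node 14→23
i=35 'd': node 23→24  emit P6@[34:35]
i=36 'e': node 24→25  emit P7@[32:36]
i=37 'c': node 25→13 (fail-walked)
i=38 'c': node 13→13 (fail-walked)
i=39 'e': node 13→14
i=40 'c': node 14→23
i=41 'd': node 23→24  emit P6@[40:41]
i=42 'e': node 24→25  emit P7@[38:42]
i=43 'e': node 25→0 (fail-walked)
i=44 'c': node 0→13
i=45 'a': node 13→1 (fail-walked)  emit P0@[45:45]
i=46 'c': node 1→2
i=47 'd': node 2→21 (fail-walked)  emit P6@[46:47]
i=48 'b': node 21→0 (fail-walked)
i=49 'a': node 0→1  emit P0@[49:49]

All matches (sorted): [[3,6],[4,7],[6,6],[7,0],[11,4],[13,6],[15,0],[17,6],[18,5],[19,0],[22,6],[23,0],[29,3],[30,0],[35,6],[36,7],[41,6],[42,7],[45,0],[47,6],[49,0]]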